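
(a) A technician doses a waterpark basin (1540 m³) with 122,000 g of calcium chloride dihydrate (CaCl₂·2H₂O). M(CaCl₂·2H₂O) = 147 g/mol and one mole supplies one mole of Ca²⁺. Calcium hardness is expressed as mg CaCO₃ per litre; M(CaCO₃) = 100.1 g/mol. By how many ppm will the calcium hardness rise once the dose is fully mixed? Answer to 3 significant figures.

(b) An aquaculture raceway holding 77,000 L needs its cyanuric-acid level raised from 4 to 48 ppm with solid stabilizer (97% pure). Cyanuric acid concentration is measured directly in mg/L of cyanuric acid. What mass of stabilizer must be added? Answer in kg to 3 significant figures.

(a) 53.9 ppm; (b) 3.49 kg

(a) Volume: 1540 m³ = 1,540,000 L.
(a) Moles of Ca²⁺: 122,000 g ÷ 147 g/mol = 829.9 mol.
(a) As CaCO₃: 829.9 mol × 100.1 g/mol = 83,080 g.
(a) Rise: 83,080 g / 1,540,000 L × 1000 = 53.95 mg/L.

(b) CYA to add: (48 − 4) = 44 mg/L × 77,000 L = 3388 g cyanuric acid.
(b) At 97% purity: 3388 / 0.97 = 3493 g product.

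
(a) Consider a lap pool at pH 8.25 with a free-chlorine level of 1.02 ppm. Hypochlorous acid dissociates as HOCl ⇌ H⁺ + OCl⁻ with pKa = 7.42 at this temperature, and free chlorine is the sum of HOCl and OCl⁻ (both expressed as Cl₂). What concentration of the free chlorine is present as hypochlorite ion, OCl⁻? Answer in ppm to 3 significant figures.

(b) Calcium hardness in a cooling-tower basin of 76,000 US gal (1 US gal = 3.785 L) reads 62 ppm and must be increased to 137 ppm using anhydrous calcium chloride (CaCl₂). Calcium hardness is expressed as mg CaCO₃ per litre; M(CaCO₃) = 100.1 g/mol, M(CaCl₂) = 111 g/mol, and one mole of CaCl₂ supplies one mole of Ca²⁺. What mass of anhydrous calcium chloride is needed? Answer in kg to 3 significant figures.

(a) [OCl⁻]/[HOCl] = 10^(pH − pKa) = 10^(8.25 − 7.42) = 10^0.83 = 6.761.
(a) Fraction as HOCl = 1 / (1 + 6.761) = 0.1289.
(a) OCl⁻ = (1 − 0.1289) × 1.02 ppm = 0.8886 ppm.

(b) Volume: 76,000 US gal × 3.785 L/gal = 287,660 L.
(b) Hardness to add: (137 − 62) = 75 mg/L as CaCO₃ × 287,660 L = 21,570 g as CaCO₃.
(b) Moles of Ca²⁺ (1 mol Ca²⁺ ≡ 1 mol CaCO₃): 21,570 / 100.1 g/mol = 215.5 mol.
(b) Mass of CaCl₂: 215.5 × 111 = 23,920 g.

(a) 0.889 ppm; (b) 23.9 kg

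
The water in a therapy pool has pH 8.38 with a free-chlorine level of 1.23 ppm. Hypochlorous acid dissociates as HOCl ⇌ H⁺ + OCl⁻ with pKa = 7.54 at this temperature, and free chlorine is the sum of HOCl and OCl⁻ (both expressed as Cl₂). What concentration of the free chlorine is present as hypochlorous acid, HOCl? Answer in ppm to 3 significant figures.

[OCl⁻]/[HOCl] = 10^(pH − pKa) = 10^(8.38 − 7.54) = 10^0.84 = 6.918.
Fraction as HOCl = 1 / (1 + 6.918) = 0.1263.
HOCl = 0.1263 × 1.23 ppm = 0.1553 ppm.

0.155 ppm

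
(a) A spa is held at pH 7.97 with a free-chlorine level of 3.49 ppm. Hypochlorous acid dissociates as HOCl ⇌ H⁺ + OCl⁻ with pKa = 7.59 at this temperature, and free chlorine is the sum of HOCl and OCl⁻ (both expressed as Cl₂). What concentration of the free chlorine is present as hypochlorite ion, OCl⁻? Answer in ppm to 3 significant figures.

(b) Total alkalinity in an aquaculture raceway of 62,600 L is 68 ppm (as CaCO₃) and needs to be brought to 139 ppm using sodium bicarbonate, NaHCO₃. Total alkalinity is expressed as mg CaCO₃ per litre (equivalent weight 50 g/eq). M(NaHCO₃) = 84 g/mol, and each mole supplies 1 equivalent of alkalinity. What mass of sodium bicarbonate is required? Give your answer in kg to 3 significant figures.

(a) 2.46 ppm; (b) 7.47 kg

(a) [OCl⁻]/[HOCl] = 10^(pH − pKa) = 10^(7.97 − 7.59) = 10^0.38 = 2.399.
(a) Fraction as HOCl = 1 / (1 + 2.399) = 0.2942.
(a) OCl⁻ = (1 − 0.2942) × 3.49 ppm = 2.463 ppm.

(b) Alkalinity to add: (139 − 68) = 71 mg/L as CaCO₃ × 62,600 L = 4445 g as CaCO₃.
(b) Equivalents: 4445 g ÷ 50 g/eq = 88.89 eq.
(b) NaHCO₃ supplies 1 eq per mole → 88.89 mol.
(b) Mass: 88.89 mol × 84 g/mol = 7467 g.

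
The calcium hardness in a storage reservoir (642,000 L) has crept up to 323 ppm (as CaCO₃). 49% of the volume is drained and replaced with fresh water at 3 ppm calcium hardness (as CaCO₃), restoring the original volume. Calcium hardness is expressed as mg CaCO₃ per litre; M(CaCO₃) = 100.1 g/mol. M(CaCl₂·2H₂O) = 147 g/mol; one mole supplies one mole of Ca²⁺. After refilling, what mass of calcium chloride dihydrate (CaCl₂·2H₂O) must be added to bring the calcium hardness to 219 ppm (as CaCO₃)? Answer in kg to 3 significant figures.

49.8 kg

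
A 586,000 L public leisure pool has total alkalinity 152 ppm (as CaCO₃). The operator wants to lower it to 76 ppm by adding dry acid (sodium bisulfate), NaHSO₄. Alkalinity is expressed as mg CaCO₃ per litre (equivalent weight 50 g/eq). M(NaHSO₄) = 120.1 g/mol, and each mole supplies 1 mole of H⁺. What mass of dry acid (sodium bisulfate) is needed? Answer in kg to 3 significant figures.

Alkalinity to neutralize: (152 − 76) = 76 mg/L as CaCO₃ × 586,000 L = 44,540 g as CaCO₃.
Equivalents of H⁺ required: 44,540 ÷ 50 g/eq = 890.7 eq = 890.7 mol NaHSO₄.
Mass of NaHSO₄: 890.7 × 120.1 = 107,000 g.

107 kg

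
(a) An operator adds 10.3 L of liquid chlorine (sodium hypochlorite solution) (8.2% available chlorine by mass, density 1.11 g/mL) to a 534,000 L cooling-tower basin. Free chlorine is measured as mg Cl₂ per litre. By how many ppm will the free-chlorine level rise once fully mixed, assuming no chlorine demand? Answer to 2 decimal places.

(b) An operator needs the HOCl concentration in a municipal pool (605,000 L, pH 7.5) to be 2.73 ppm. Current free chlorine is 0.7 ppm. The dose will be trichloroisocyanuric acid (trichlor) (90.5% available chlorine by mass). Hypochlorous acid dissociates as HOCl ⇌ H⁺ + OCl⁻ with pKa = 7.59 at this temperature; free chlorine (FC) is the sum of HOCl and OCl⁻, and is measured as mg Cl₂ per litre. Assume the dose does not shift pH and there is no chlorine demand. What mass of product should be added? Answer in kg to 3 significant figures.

(a) Mass of solution: 10.3 L × 1000 mL/L × 1.11 g/mL = 11,430 g.
(a) Available chlorine delivered: 11,430 g × 0.082 = 937.5 g as Cl₂.
(a) Concentration rise: 937.5 g / 534,000 L = 1.756 mg/L = 1.76 ppm.

(b) [OCl⁻]/[HOCl] = 10^(pH − pKa) = 10^(7.5 − 7.59) = 0.8128; fraction as HOCl = 1/(1 + 0.8128) = 0.5516.
(b) Free chlorine required for 2.73 ppm HOCl: 2.73 / 0.5516 = 4.949 ppm.
(b) FC to add: 4.949 − 0.7 = 4.249 mg/L as Cl₂.
(b) Cl₂ equivalent: 4.249 mg/L × 605,000 L = 2571 g.
(b) Product at 90.5% available Cl: 2571 / 0.905 = 2841 g.

(a) 1.76 ppm; (b) 2.84 kg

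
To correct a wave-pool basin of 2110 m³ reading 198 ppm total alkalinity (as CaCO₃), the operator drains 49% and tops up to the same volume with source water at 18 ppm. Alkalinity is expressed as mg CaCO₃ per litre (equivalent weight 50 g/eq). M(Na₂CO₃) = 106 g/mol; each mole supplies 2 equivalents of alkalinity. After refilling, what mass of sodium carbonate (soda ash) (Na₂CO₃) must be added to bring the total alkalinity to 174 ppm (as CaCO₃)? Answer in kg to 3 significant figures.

Volume: 2110 m³ = 2,110,000 L.
After draining 49% and refilling: 198 × 0.51 + 18 × 0.49 = 109.8 ppm.
Deficit to target: 174 − 109.8 = 64.2 mg/L.
As CaCO₃: 64.2 mg/L × 2,110,000 L = 135,500 g; ÷ 50 g/eq ÷ 2 = 1355 mol Na₂CO₃.
Mass: 1355 × 106 = 143,600 g.

144 kg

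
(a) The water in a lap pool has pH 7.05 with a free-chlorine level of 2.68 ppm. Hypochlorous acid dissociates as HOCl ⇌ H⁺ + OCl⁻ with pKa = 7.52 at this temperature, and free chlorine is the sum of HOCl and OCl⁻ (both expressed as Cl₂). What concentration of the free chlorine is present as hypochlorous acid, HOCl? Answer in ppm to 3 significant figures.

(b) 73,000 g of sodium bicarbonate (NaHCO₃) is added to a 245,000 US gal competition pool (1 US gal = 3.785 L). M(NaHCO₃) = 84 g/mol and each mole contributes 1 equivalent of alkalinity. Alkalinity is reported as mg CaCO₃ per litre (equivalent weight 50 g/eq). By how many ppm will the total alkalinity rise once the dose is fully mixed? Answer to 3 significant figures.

(a) [OCl⁻]/[HOCl] = 10^(pH − pKa) = 10^(7.05 − 7.52) = 10^-0.47 = 0.3388.
(a) Fraction as HOCl = 1 / (1 + 0.3388) = 0.7469.
(a) HOCl = 0.7469 × 2.68 ppm = 2.002 ppm.

(b) Volume: 245,000 US gal × 3.785 L/gal = 927,325 L.
(b) Moles of NaHCO₃: 73,000 g ÷ 84 g/mol = 869 mol → 869 eq of alkalinity.
(b) As CaCO₃: 869 eq × 50 g/eq = 43,450 g.
(b) Rise: 43,450 g / 927,325 L × 1000 = 46.86 mg/L.

(a) 2.00 ppm; (b) 46.9 ppm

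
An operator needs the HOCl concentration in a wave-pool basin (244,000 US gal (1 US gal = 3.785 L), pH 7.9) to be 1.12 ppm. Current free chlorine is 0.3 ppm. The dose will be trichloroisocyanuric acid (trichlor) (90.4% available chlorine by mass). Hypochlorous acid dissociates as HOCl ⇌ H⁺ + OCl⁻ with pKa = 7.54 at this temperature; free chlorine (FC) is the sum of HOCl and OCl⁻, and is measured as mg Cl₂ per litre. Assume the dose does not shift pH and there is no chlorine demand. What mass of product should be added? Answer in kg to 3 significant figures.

Volume: 244,000 US gal × 3.785 L/gal = 923,540 L.
[OCl⁻]/[HOCl] = 10^(pH − pKa) = 10^(7.9 − 7.54) = 2.291; fraction as HOCl = 1/(1 + 2.291) = 0.3039.
Free chlorine required for 1.12 ppm HOCl: 1.12 / 0.3039 = 3.686 ppm.
FC to add: 3.686 − 0.3 = 3.386 mg/L as Cl₂.
Cl₂ equivalent: 3.386 mg/L × 923,540 L = 3127 g.
Product at 90.4% available Cl: 3127 / 0.904 = 3459 g.

3.46 kg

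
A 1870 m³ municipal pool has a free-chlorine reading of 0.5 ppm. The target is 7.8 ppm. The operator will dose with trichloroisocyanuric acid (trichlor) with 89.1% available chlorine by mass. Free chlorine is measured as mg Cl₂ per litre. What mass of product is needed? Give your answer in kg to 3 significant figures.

15.3 kg

Volume: 1870 m³ = 1,870,000 L.
Chlorine deficit: 7.8 − 0.5 = 7.3 ppm = 7.3 mg/L as Cl₂.
Cl₂ equivalent needed: 7.3 mg/L × 1,870,000 L = 13,650,000 mg = 13,650 g.
Product at 89.1% available chlorine: 13,650 / 0.891 = 15,320 g.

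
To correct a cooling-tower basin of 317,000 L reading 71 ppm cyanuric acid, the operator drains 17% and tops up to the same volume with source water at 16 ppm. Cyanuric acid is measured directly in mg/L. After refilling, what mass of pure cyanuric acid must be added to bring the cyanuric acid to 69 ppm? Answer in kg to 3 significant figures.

After draining 17% and refilling: 71 × 0.83 + 16 × 0.17 = 61.65 ppm.
Deficit to target: 69 − 61.65 = 7.35 mg/L.
Mass: 7.35 mg/L × 317,000 L = 2330 g cyanuric acid.

2.33 kg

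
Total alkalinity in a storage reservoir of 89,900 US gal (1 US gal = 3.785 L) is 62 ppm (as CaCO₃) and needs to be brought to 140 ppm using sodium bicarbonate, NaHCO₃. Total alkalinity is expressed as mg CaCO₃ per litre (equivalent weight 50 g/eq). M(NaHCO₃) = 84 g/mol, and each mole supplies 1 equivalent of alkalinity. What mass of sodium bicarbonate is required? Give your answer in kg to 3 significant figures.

44.6 kg

Volume: 89,900 US gal × 3.785 L/gal = 340,272 L.
Alkalinity to add: (140 − 62) = 78 mg/L as CaCO₃ × 340,272 L = 26,540 g as CaCO₃.
Equivalents: 26,540 g ÷ 50 g/eq = 530.8 eq.
NaHCO₃ supplies 1 eq per mole → 530.8 mol.
Mass: 530.8 mol × 84 g/mol = 44,590 g.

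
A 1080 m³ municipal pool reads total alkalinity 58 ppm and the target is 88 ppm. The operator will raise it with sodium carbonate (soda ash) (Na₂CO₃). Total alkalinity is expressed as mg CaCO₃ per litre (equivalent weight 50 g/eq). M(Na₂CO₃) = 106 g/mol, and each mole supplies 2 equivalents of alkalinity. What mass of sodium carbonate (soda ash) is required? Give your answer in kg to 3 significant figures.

34.3 kg

Volume: 1080 m³ = 1,080,000 L.
Alkalinity to add: (88 − 58) = 30 mg/L as CaCO₃ × 1,080,000 L = 32,400 g as CaCO₃.
Equivalents: 32,400 g ÷ 50 g/eq = 648 eq.
Each mole of Na₂CO₃ supplies 2 eq, so 648 / 2 = 324 mol.
Mass: 324 mol × 106 g/mol = 34,340 g.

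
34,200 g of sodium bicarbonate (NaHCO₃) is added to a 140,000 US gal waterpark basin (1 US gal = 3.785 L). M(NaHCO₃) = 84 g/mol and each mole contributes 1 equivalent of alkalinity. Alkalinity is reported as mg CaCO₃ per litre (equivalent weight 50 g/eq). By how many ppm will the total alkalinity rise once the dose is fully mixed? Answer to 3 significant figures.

38.4 ppm

Volume: 140,000 US gal × 3.785 L/gal = 529,900 L.
Moles of NaHCO₃: 34,200 g ÷ 84 g/mol = 407.1 mol → 407.1 eq of alkalinity.
As CaCO₃: 407.1 eq × 50 g/eq = 20,360 g.
Rise: 20,360 g / 529,900 L × 1000 = 38.42 mg/L.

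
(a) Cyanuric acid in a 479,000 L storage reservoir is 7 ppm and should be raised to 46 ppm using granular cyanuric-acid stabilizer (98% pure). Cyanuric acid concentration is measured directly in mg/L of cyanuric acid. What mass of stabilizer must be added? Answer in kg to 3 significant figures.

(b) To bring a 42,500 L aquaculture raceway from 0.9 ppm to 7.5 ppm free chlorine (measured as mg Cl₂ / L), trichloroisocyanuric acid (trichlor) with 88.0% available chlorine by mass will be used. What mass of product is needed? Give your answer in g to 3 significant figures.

(a) CYA to add: (46 − 7) = 39 mg/L × 479,000 L = 18,680 g cyanuric acid.
(a) At 98% purity: 18,680 / 0.98 = 19,060 g product.

(b) Chlorine deficit: 7.5 − 0.9 = 6.6 ppm = 6.6 mg/L as Cl₂.
(b) Cl₂ equivalent needed: 6.6 mg/L × 42,500 L = 280,500 mg = 280.5 g.
(b) Product at 88.0% available chlorine: 280.5 / 0.88 = 318.8 g.

(a) 19.1 kg; (b) 319 g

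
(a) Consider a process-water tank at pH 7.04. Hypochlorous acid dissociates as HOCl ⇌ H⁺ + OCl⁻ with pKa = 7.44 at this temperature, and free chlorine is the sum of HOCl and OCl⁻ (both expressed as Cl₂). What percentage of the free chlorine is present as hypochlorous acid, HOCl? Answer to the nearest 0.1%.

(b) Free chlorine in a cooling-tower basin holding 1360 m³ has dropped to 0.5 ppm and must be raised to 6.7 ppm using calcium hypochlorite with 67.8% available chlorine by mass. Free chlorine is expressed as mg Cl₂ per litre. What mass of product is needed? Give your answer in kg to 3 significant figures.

(a) [OCl⁻]/[HOCl] = 10^(pH − pKa) = 10^(7.04 − 7.44) = 10^-0.40 = 0.3981.
(a) Fraction as HOCl = 1 / (1 + 0.3981) = 0.7153.

(b) Volume: 1360 m³ = 1,360,000 L.
(b) Chlorine deficit: 6.7 − 0.5 = 6.2 ppm = 6.2 mg/L as Cl₂.
(b) Cl₂ equivalent needed: 6.2 mg/L × 1,360,000 L = 8,432,000 mg = 8432 g.
(b) Product at 67.8% available chlorine: 8432 / 0.678 = 12,440 g.

(a) 71.5%; (b) 12.4 kg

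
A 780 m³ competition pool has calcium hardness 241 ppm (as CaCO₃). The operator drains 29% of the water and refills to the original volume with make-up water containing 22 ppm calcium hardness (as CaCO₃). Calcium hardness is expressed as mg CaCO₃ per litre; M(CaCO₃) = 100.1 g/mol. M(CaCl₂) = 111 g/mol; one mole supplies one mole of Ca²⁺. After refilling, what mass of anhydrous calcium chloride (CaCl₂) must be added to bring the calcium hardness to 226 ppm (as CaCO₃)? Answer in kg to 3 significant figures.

42.0 kg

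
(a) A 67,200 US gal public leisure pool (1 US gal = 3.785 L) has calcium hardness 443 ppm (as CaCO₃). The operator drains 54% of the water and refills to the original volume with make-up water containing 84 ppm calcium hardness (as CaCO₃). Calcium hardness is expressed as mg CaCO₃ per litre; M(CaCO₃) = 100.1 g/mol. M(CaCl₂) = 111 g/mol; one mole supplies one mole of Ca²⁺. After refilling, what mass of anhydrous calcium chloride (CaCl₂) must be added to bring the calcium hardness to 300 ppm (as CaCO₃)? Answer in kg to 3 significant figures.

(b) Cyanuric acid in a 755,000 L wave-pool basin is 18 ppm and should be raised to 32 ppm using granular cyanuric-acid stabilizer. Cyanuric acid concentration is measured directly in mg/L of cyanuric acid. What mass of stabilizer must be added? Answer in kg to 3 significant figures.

(a) 14.3 kg; (b) 10.6 kg

(a) Volume: 67,200 US gal × 3.785 L/gal = 254,352 L.
(a) After draining 54% and refilling: 443 × 0.46 + 84 × 0.54 = 249.14 ppm.
(a) Deficit to target: 300 − 249.14 = 50.86 mg/L.
(a) As CaCO₃: 50.86 mg/L × 254,352 L = 12,940 g; ÷ 100.1 = 129.2 mol Ca²⁺.
(a) Mass: 129.2 × 111 = 14,340 g.

(b) CYA to add: (32 − 18) = 14 mg/L × 755,000 L = 10,570 g cyanuric acid.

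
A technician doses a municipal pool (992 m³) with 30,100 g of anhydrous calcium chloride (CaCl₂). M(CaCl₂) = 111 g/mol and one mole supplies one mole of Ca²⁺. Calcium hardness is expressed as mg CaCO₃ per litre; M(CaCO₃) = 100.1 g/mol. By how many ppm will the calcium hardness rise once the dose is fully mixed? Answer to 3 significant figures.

27.4 ppm

Volume: 992 m³ = 992,000 L.
Moles of Ca²⁺: 30,100 g ÷ 111 g/mol = 271.2 mol.
As CaCO₃: 271.2 mol × 100.1 g/mol = 27,140 g.
Rise: 27,140 g / 992,000 L × 1000 = 27.36 mg/L.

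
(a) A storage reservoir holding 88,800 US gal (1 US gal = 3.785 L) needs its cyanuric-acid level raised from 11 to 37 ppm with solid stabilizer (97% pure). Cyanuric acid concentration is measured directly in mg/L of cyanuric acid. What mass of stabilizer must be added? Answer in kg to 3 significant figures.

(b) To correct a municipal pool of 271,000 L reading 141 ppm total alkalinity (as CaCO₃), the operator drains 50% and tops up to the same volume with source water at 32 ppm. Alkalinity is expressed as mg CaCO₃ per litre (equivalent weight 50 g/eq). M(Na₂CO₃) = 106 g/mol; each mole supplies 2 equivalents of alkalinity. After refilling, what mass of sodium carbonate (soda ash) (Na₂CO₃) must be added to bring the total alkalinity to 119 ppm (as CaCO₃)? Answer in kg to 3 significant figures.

(a) 9.01 kg; (b) 9.34 kg

(a) Volume: 88,800 US gal × 3.785 L/gal = 336,108 L.
(a) CYA to add: (37 − 11) = 26 mg/L × 336,108 L = 8739 g cyanuric acid.
(a) At 97% purity: 8739 / 0.97 = 9009 g product.

(b) After draining 50% and refilling: 141 × 0.50 + 32 × 0.50 = 86.5 ppm.
(b) Deficit to target: 119 − 86.5 = 32.5 mg/L.
(b) As CaCO₃: 32.5 mg/L × 271,000 L = 8808 g; ÷ 50 g/eq ÷ 2 = 88.08 mol Na₂CO₃.
(b) Mass: 88.08 × 106 = 9336 g.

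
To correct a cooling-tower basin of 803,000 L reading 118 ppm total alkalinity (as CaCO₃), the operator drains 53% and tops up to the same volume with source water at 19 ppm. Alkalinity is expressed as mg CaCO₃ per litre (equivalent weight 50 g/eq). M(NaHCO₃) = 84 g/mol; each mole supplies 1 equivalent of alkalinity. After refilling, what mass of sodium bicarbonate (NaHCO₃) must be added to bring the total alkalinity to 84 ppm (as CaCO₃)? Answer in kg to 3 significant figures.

After draining 53% and refilling: 118 × 0.47 + 19 × 0.53 = 65.53 ppm.
Deficit to target: 84 − 65.53 = 18.47 mg/L.
As CaCO₃: 18.47 mg/L × 803,000 L = 14,830 g; ÷ 50 g/eq ÷ 1 = 296.6 mol NaHCO₃.
Mass: 296.6 × 84 = 24,920 g.

24.9 kg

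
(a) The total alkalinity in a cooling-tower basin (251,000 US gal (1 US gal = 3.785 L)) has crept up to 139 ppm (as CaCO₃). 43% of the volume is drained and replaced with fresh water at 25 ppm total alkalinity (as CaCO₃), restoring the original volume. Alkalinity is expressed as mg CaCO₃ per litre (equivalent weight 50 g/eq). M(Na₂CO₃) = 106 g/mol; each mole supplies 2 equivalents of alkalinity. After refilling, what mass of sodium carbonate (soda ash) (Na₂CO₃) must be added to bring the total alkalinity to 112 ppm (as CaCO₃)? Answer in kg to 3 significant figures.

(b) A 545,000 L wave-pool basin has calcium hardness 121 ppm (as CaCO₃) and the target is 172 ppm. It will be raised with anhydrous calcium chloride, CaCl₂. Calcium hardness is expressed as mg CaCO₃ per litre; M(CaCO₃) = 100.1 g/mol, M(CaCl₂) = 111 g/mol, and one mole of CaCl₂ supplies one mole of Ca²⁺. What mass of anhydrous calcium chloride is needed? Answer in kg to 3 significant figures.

(a) 22.2 kg; (b) 30.8 kg

(a) Volume: 251,000 US gal × 3.785 L/gal = 950,035 L.
(a) After draining 43% and refilling: 139 × 0.57 + 25 × 0.43 = 89.98 ppm.
(a) Deficit to target: 112 − 89.98 = 22.02 mg/L.
(a) As CaCO₃: 22.02 mg/L × 950,035 L = 20,920 g; ÷ 50 g/eq ÷ 2 = 209.2 mol Na₂CO₃.
(a) Mass: 209.2 × 106 = 22,170 g.

(b) Hardness to add: (172 − 121) = 51 mg/L as CaCO₃ × 545,000 L = 27,800 g as CaCO₃.
(b) Moles of Ca²⁺ (1 mol Ca²⁺ ≡ 1 mol CaCO₃): 27,800 / 100.1 g/mol = 277.7 mol.
(b) Mass of CaCl₂: 277.7 × 111 = 30,820 g.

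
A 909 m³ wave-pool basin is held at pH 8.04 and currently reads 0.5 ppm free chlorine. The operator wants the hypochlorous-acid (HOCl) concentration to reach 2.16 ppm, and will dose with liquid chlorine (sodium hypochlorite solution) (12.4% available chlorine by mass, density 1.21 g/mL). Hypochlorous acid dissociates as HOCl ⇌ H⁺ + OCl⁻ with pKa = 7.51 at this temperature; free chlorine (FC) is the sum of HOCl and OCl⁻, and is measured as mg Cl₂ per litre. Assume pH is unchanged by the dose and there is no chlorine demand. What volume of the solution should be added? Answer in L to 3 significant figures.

Volume: 909 m³ = 909,000 L.
[OCl⁻]/[HOCl] = 10^(pH − pKa) = 10^(8.04 − 7.51) = 3.388; fraction as HOCl = 1/(1 + 3.388) = 0.2279.
Free chlorine required for 2.16 ppm HOCl: 2.16 / 0.2279 = 9.479 ppm.
FC to add: 9.479 − 0.5 = 8.979 mg/L as Cl₂.
Cl₂ equivalent: 8.979 mg/L × 909,000 L = 8162 g.
Product at 12.4% available Cl: 8162 / 0.124 = 65,820 g.
Volume: 65,820 g ÷ 1.21 g/mL = 54,400 mL.

54.4 L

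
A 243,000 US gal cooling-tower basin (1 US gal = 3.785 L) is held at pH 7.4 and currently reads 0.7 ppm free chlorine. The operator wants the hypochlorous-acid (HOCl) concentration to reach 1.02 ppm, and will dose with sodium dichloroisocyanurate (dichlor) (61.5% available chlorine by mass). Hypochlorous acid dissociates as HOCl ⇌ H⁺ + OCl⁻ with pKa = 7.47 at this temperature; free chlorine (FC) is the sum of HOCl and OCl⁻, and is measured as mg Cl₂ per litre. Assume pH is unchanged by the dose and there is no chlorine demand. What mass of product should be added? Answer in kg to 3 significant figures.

1.78 kg

Volume: 243,000 US gal × 3.785 L/gal = 919,755 L.
[OCl⁻]/[HOCl] = 10^(pH − pKa) = 10^(7.4 − 7.47) = 0.8511; fraction as HOCl = 1/(1 + 0.8511) = 0.5402.
Free chlorine required for 1.02 ppm HOCl: 1.02 / 0.5402 = 1.888 ppm.
FC to add: 1.888 − 0.7 = 1.188 mg/L as Cl₂.
Cl₂ equivalent: 1.188 mg/L × 919,755 L = 1093 g.
Product at 61.5% available Cl: 1093 / 0.615 = 1777 g.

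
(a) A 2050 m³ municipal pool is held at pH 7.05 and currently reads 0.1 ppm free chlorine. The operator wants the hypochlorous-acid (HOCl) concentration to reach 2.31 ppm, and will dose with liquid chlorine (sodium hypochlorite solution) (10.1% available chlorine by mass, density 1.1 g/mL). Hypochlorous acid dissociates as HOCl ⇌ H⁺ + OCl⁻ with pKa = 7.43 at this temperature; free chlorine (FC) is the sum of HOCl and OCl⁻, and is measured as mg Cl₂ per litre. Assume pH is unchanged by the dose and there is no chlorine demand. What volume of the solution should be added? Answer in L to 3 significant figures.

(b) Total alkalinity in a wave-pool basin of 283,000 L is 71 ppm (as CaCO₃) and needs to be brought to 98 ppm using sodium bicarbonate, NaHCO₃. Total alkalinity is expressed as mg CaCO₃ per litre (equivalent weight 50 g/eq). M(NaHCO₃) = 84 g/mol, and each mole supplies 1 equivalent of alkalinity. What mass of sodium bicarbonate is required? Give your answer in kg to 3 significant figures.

(a) 58.5 L; (b) 12.8 kg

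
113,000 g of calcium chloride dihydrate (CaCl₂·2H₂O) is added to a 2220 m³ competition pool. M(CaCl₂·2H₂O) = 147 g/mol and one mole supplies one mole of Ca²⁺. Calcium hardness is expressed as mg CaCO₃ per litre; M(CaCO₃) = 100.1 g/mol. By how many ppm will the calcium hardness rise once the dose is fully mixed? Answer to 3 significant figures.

34.7 ppm

Volume: 2220 m³ = 2,220,000 L.
Moles of Ca²⁺: 113,000 g ÷ 147 g/mol = 768.7 mol.
As CaCO₃: 768.7 mol × 100.1 g/mol = 76,950 g.
Rise: 76,950 g / 2,220,000 L × 1000 = 34.66 mg/L.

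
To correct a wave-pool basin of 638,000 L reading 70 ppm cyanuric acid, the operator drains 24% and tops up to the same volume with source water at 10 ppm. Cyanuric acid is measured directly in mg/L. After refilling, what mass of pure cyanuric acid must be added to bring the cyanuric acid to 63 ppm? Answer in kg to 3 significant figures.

After draining 24% and refilling: 70 × 0.76 + 10 × 0.24 = 55.6 ppm.
Deficit to target: 63 − 55.6 = 7.4 mg/L.
Mass: 7.4 mg/L × 638,000 L = 4721 g cyanuric acid.

4.72 kg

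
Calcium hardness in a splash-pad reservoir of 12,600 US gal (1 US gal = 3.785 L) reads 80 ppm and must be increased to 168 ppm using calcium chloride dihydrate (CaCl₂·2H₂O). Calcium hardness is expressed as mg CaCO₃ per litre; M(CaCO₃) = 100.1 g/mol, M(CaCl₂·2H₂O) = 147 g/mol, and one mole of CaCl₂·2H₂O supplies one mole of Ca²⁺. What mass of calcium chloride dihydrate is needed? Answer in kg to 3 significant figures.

6.16 kg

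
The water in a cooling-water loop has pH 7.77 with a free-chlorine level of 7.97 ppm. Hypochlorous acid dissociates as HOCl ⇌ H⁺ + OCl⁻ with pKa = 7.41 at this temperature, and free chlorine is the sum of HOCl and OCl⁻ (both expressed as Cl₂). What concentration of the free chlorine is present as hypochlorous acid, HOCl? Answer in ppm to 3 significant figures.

2.42 ppm

[OCl⁻]/[HOCl] = 10^(pH − pKa) = 10^(7.77 − 7.41) = 10^0.36 = 2.291.
Fraction as HOCl = 1 / (1 + 2.291) = 0.3039.
HOCl = 0.3039 × 7.97 ppm = 2.422 ppm.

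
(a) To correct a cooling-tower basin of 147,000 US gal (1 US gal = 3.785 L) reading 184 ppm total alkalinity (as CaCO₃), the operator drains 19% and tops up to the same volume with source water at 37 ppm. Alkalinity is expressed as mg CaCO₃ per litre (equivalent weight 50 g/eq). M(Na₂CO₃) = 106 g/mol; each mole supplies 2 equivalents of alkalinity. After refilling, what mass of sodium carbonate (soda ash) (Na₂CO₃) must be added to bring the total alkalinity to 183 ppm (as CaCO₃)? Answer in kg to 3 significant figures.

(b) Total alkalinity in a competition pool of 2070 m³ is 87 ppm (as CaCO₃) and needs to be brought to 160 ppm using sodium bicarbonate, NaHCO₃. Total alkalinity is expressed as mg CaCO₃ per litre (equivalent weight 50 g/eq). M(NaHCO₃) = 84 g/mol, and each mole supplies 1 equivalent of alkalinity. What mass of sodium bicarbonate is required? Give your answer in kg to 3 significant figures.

(a) Volume: 147,000 US gal × 3.785 L/gal = 556,395 L.
(a) After draining 19% and refilling: 184 × 0.81 + 37 × 0.19 = 156.07 ppm.
(a) Deficit to target: 183 − 156.07 = 26.93 mg/L.
(a) As CaCO₃: 26.93 mg/L × 556,395 L = 14,980 g; ÷ 50 g/eq ÷ 2 = 149.8 mol Na₂CO₃.
(a) Mass: 149.8 × 106 = 15,880 g.

(b) Volume: 2070 m³ = 2,070,000 L.
(b) Alkalinity to add: (160 − 87) = 73 mg/L as CaCO₃ × 2,070,000 L = 151,100 g as CaCO₃.
(b) Equivalents: 151,100 g ÷ 50 g/eq = 3022 eq.
(b) NaHCO₃ supplies 1 eq per mole → 3022 mol.
(b) Mass: 3022 mol × 84 g/mol = 253,900 g.

(a) 15.9 kg; (b) 254 kg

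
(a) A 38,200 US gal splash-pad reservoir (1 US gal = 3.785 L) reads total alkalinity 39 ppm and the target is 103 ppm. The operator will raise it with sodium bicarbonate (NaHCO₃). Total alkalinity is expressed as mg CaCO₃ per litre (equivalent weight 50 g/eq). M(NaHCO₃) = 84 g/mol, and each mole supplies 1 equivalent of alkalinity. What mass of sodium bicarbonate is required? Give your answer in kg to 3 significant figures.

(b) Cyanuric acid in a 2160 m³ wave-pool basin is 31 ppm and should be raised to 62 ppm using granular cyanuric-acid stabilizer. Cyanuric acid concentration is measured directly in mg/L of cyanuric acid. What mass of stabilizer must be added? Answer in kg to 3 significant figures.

(a) Volume: 38,200 US gal × 3.785 L/gal = 144,587 L.
(a) Alkalinity to add: (103 − 39) = 64 mg/L as CaCO₃ × 144,587 L = 9254 g as CaCO₃.
(a) Equivalents: 9254 g ÷ 50 g/eq = 185.1 eq.
(a) NaHCO₃ supplies 1 eq per mole → 185.1 mol.
(a) Mass: 185.1 mol × 84 g/mol = 15,550 g.

(b) Volume: 2160 m³ = 2,160,000 L.
(b) CYA to add: (62 − 31) = 31 mg/L × 2,160,000 L = 66,960 g cyanuric acid.

(a) 15.5 kg; (b) 67.0 kg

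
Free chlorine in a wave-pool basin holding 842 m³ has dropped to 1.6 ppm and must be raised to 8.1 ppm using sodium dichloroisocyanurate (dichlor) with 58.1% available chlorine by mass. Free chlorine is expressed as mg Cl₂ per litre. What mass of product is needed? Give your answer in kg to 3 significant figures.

9.42 kg

Volume: 842 m³ = 842,000 L.
Chlorine deficit: 8.1 − 1.6 = 6.5 ppm = 6.5 mg/L as Cl₂.
Cl₂ equivalent needed: 6.5 mg/L × 842,000 L = 5,473,000 mg = 5473 g.
Product at 58.1% available chlorine: 5473 / 0.581 = 9420 g.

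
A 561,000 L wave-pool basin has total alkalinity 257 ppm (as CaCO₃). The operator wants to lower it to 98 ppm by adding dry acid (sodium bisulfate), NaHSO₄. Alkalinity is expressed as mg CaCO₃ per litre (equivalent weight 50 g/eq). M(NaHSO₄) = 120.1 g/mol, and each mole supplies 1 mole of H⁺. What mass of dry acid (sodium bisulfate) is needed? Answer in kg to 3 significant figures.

214 kg

Alkalinity to neutralize: (257 − 98) = 159 mg/L as CaCO₃ × 561,000 L = 89,200 g as CaCO₃.
Equivalents of H⁺ required: 89,200 ÷ 50 g/eq = 1784 eq = 1784 mol NaHSO₄.
Mass of NaHSO₄: 1784 × 120.1 = 214,300 g.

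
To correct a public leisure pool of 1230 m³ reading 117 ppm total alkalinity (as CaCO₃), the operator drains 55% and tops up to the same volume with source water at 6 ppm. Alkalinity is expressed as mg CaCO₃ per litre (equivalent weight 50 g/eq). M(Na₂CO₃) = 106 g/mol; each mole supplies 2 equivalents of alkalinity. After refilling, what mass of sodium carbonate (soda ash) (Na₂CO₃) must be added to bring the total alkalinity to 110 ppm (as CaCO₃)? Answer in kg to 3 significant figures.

Volume: 1230 m³ = 1,230,000 L.
After draining 55% and refilling: 117 × 0.45 + 6 × 0.55 = 55.95 ppm.
Deficit to target: 110 − 55.95 = 54.05 mg/L.
As CaCO₃: 54.05 mg/L × 1,230,000 L = 66,480 g; ÷ 50 g/eq ÷ 2 = 664.8 mol Na₂CO₃.
Mass: 664.8 × 106 = 70,470 g.

70.5 kg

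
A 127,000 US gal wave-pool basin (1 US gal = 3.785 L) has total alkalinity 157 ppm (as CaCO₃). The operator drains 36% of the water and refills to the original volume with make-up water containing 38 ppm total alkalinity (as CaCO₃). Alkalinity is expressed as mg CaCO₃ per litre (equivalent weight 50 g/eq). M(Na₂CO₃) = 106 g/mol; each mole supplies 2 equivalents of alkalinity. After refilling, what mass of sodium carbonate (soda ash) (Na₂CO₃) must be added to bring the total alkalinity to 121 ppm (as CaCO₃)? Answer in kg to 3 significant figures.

Volume: 127,000 US gal × 3.785 L/gal = 480,695 L.
After draining 36% and refilling: 157 × 0.64 + 38 × 0.36 = 114.16 ppm.
Deficit to target: 121 − 114.16 = 6.84 mg/L.
As CaCO₃: 6.84 mg/L × 480,695 L = 3288 g; ÷ 50 g/eq ÷ 2 = 32.88 mol Na₂CO₃.
Mass: 32.88 × 106 = 3485 g.

3.49 kg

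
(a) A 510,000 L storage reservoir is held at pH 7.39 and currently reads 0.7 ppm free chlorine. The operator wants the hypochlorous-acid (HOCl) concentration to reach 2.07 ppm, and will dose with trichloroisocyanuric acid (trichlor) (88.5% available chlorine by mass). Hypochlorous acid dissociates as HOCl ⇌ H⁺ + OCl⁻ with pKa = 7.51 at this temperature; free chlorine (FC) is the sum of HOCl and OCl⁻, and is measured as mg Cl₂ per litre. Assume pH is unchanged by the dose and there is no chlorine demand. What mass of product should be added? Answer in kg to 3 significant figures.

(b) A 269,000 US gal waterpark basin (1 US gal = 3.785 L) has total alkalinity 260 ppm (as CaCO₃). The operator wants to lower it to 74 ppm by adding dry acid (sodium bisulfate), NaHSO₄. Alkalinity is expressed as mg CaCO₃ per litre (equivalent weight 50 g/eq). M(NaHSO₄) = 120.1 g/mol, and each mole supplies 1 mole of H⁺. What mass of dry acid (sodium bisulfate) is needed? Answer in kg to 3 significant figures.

(a) 1.69 kg; (b) 455 kg

(a) [OCl⁻]/[HOCl] = 10^(pH − pKa) = 10^(7.39 − 7.51) = 0.7586; fraction as HOCl = 1/(1 + 0.7586) = 0.5686.
(a) Free chlorine required for 2.07 ppm HOCl: 2.07 / 0.5686 = 3.64 ppm.
(a) FC to add: 3.64 − 0.7 = 2.94 mg/L as Cl₂.
(a) Cl₂ equivalent: 2.94 mg/L × 510,000 L = 1500 g.
(a) Product at 88.5% available Cl: 1500 / 0.885 = 1694 g.

(b) Volume: 269,000 US gal × 3.785 L/gal = 1,018,165 L.
(b) Alkalinity to neutralize: (260 − 74) = 186 mg/L as CaCO₃ × 1,018,165 L = 189,400 g as CaCO₃.
(b) Equivalents of H⁺ required: 189,400 ÷ 50 g/eq = 3788 eq = 3788 mol NaHSO₄.
(b) Mass of NaHSO₄: 3788 × 120.1 = 454,900 g.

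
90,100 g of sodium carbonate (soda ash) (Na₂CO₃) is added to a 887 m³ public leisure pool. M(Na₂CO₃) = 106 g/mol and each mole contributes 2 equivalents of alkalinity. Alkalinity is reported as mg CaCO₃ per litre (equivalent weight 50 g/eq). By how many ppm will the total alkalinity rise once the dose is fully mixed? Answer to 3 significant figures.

Volume: 887 m³ = 887,000 L.
Moles of Na₂CO₃: 90,100 g ÷ 106 g/mol = 850 mol → 1700 eq of alkalinity.
As CaCO₃: 1700 eq × 50 g/eq = 85,000 g.
Rise: 85,000 g / 887,000 L × 1000 = 95.83 mg/L.

95.8 ppm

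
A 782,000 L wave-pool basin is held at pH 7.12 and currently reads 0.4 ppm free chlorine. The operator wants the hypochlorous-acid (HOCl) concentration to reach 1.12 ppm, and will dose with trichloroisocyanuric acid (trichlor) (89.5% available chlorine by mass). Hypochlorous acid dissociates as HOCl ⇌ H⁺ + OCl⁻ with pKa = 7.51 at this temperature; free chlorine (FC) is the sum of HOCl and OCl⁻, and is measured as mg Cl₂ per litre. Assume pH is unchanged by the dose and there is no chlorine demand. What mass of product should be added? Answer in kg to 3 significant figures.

[OCl⁻]/[HOCl] = 10^(pH − pKa) = 10^(7.12 − 7.51) = 0.4074; fraction as HOCl = 1/(1 + 0.4074) = 0.7105.
Free chlorine required for 1.12 ppm HOCl: 1.12 / 0.7105 = 1.576 ppm.
FC to add: 1.576 − 0.4 = 1.176 mg/L as Cl₂.
Cl₂ equivalent: 1.176 mg/L × 782,000 L = 919.8 g.
Product at 89.5% available Cl: 919.8 / 0.895 = 1028 g.

1.03 kg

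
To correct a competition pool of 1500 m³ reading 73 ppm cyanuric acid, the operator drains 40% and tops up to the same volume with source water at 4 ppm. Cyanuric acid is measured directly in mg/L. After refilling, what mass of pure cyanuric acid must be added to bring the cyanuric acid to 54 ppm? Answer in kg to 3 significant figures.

12.9 kg

Volume: 1500 m³ = 1,500,000 L.
After draining 40% and refilling: 73 × 0.60 + 4 × 0.40 = 45.4 ppm.
Deficit to target: 54 − 45.4 = 8.6 mg/L.
Mass: 8.6 mg/L × 1,500,000 L = 12,900 g cyanuric acid.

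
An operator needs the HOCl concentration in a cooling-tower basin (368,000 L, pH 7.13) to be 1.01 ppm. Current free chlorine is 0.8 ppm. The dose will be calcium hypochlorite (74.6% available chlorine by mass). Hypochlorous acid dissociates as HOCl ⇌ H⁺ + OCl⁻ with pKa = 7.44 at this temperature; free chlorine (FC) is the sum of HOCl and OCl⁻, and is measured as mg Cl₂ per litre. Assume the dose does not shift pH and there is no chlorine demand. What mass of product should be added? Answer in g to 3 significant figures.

[OCl⁻]/[HOCl] = 10^(pH − pKa) = 10^(7.13 − 7.44) = 0.4898; fraction as HOCl = 1/(1 + 0.4898) = 0.6712.
Free chlorine required for 1.01 ppm HOCl: 1.01 / 0.6712 = 1.505 ppm.
FC to add: 1.505 − 0.8 = 0.7047 mg/L as Cl₂.
Cl₂ equivalent: 0.7047 mg/L × 368,000 L = 259.3 g.
Product at 74.6% available Cl: 259.3 / 0.746 = 347.6 g.

348 g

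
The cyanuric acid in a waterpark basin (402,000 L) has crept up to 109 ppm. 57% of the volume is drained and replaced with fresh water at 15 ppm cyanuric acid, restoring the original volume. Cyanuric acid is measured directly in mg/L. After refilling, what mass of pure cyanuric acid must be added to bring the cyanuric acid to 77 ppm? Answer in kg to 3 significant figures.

After draining 57% and refilling: 109 × 0.43 + 15 × 0.57 = 55.42 ppm.
Deficit to target: 77 − 55.42 = 21.58 mg/L.
Mass: 21.58 mg/L × 402,000 L = 8675 g cyanuric acid.

8.68 kg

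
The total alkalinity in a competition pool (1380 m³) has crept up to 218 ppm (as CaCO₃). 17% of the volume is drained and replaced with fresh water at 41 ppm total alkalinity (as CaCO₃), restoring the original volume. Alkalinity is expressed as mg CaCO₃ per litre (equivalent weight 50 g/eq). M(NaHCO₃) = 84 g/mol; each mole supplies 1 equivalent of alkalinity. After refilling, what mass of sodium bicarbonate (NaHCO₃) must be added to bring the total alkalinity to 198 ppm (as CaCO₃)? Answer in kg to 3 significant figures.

Volume: 1380 m³ = 1,380,000 L.
After draining 17% and refilling: 218 × 0.83 + 41 × 0.17 = 187.91 ppm.
Deficit to target: 198 − 187.91 = 10.09 mg/L.
As CaCO₃: 10.09 mg/L × 1,380,000 L = 13,920 g; ÷ 50 g/eq ÷ 1 = 278.5 mol NaHCO₃.
Mass: 278.5 × 84 = 23,390 g.

23.4 kg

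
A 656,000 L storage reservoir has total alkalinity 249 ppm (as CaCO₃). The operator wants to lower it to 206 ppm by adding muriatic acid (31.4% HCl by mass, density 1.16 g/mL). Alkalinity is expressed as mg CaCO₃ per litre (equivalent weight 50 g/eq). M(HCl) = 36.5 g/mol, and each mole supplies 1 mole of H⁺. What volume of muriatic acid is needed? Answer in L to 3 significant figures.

Alkalinity to neutralize: (249 − 206) = 43 mg/L as CaCO₃ × 656,000 L = 28,210 g as CaCO₃.
Equivalents of H⁺ required: 28,210 ÷ 50 g/eq = 564.2 eq = 564.2 mol HCl.
Mass of HCl: 564.2 × 36.5 = 20,590 g.
Mass of 31.4% solution: 20,590 / 0.314 = 65,580 g.
Volume: 65,580 g ÷ 1.16 g/mL = 56,530 mL.

56.5 L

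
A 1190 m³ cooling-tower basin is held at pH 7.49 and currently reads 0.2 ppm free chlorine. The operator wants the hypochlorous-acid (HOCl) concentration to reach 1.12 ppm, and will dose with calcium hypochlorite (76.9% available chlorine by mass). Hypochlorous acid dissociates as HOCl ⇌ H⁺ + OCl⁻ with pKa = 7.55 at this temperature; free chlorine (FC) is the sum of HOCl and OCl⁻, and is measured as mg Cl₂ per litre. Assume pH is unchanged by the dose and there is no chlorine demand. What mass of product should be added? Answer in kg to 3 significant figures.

Volume: 1190 m³ = 1,190,000 L.
[OCl⁻]/[HOCl] = 10^(pH − pKa) = 10^(7.49 − 7.55) = 0.871; fraction as HOCl = 1/(1 + 0.871) = 0.5345.
Free chlorine required for 1.12 ppm HOCl: 1.12 / 0.5345 = 2.095 ppm.
FC to add: 2.095 − 0.2 = 1.895 mg/L as Cl₂.
Cl₂ equivalent: 1.895 mg/L × 1,190,000 L = 2256 g.
Product at 76.9% available Cl: 2256 / 0.769 = 2933 g.

2.93 kg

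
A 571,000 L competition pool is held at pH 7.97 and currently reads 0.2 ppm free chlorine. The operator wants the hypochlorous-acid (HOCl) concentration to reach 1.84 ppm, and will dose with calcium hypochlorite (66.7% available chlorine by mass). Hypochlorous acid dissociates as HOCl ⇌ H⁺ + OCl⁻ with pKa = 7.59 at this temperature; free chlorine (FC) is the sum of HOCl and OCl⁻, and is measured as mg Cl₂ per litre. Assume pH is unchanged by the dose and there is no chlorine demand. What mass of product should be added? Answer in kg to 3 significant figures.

5.18 kg

[OCl⁻]/[HOCl] = 10^(pH − pKa) = 10^(7.97 − 7.59) = 2.399; fraction as HOCl = 1/(1 + 2.399) = 0.2942.
Free chlorine required for 1.84 ppm HOCl: 1.84 / 0.2942 = 6.254 ppm.
FC to add: 6.254 − 0.2 = 6.054 mg/L as Cl₂.
Cl₂ equivalent: 6.054 mg/L × 571,000 L = 3457 g.
Product at 66.7% available Cl: 3457 / 0.667 = 5183 g.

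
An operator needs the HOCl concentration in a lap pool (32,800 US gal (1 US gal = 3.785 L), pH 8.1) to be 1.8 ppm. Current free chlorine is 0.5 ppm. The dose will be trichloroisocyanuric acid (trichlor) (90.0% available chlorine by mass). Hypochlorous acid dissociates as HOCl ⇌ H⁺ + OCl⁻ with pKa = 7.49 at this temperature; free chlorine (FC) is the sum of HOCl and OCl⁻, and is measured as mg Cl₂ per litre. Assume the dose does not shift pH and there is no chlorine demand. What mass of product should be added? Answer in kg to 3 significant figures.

1.19 kg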